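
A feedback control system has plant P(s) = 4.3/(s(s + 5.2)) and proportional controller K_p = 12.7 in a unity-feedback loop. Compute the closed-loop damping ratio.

ζ = 0.352

The closed-loop denominator is s(s+5.2) + 12.7·4.3 = s² + 5.2s + 54.61.
So ω_n² = 54.61 ⇒ ω_n = 7.39 rad/s, and ζ = 5.2/(2ω_n) = 0.352.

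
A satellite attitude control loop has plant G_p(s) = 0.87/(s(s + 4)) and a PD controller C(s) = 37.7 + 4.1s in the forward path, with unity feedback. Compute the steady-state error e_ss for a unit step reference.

The open loop C(s)G_p(s) has a pole at the origin (type 1), so the static position error constant is infinite and e_ss = 1/(1+∞) = 0.

0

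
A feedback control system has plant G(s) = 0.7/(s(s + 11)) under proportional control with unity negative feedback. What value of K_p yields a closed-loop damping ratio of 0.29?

K_p = 514

Closed-loop characteristic equation: s² + 11s + K_p·0.7 = 0.
So ω_n = √(0.7K_p) and 2ζω_n = 11, giving ζ = 11/(2√(0.7K_p)).
Setting ζ = 0.29: √(0.7K_p) = 11/(2·0.29) = 18.97, so K_p = 359.7/0.7 = 514.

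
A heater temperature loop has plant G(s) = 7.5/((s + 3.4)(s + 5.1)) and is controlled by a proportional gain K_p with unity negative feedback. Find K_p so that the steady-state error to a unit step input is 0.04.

K_p = 55.5

The loop is type 0, so e_ss(step) = 1/(1 + K_pos) with K_pos = K_p·G(0).
G(0) = 0.4325. Require 1/(1 + K_p·0.4325) = 0.04, so 1 + 0.4325·K_p = 25.
K_p = (25 − 1)/0.4325 = 55.5.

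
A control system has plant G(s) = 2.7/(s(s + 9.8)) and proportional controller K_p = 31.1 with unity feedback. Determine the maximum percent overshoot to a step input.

From 1 + K_pG(s) = 0: s² + 9.8s + 83.97 = 0 ⇒ ω_n = 9.164, ζ = 0.5347.
%OS = 100·exp(−πζ/√(1−ζ²)) = 100·exp(−π·0.5347/√0.7141) = 13.7%.

13.7%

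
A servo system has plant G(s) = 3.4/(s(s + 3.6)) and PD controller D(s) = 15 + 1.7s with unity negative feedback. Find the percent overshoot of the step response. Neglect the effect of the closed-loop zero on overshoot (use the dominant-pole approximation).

6.48%

Forward path: (15 + 1.7s)·3.4/(s(s+3.6)). The closed-loop characteristic equation is s² + (3.6 + 3.4·1.7)s + 3.4·15 = 0.
That is s² + 9.38s + 51 = 0, so ω_n = 7.141 rad/s and ζ = 9.38/(2·7.141) = 0.6567.
%OS = 100·exp(−πζ/√(1−ζ²)) = 6.48%.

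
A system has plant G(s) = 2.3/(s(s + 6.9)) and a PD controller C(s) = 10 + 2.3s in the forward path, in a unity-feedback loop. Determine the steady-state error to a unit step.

0

The open loop C(s)G(s) has a pole at the origin (type 1), so the static position error constant is infinite and e_ss = 1/(1+∞) = 0.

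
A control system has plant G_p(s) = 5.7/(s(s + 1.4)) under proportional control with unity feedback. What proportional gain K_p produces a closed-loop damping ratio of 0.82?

Closed-loop characteristic equation: s² + 1.4s + K_p·5.7 = 0.
So ω_n = √(5.7K_p) and 2ζω_n = 1.4, giving ζ = 1.4/(2√(5.7K_p)).
Setting ζ = 0.82: √(5.7K_p) = 1.4/(2·0.82) = 0.8537, so K_p = 0.7287/5.7 = 0.128.

K_p = 0.128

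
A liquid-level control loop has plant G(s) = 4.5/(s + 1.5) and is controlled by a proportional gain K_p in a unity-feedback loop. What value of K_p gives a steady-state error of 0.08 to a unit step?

K_p = 3.83

For a type-0 loop with proportional control, e_ss = 1/(1 + K_p·G(0)).
G(0) = 3. Require 1/(1 + K_p·3) = 0.08, so 1 + 3·K_p = 12.5.
K_p = (12.5 − 1)/3 = 3.83.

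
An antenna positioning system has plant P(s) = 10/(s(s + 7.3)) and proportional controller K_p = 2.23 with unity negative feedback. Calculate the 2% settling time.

The closed-loop denominator s² + 7.3s + 22.3 gives ω_n = √22.3 = 4.722 and ζ = 7.3/(2ω_n) = 0.7729.
2% settling time T_s ≈ 4/(ζω_n) = 4/3.65 = 1.1 s.

T_s ≈ 1.1 s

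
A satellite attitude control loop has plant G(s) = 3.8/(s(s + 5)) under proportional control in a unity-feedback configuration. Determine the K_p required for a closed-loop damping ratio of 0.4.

K_p = 10.3

Closed-loop characteristic equation: s² + 5s + K_p·3.8 = 0.
So ω_n = √(3.8K_p) and 2ζω_n = 5, giving ζ = 5/(2√(3.8K_p)).
Setting ζ = 0.4: √(3.8K_p) = 5/(2·0.4) = 6.25, so K_p = 39.06/3.8 = 10.3.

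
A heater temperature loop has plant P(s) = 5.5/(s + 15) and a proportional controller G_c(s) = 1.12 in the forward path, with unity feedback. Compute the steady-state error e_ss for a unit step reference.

0.709

The loop is type 0. Static position error constant K_pos = G_c(0)·P(0) = 1.12·0.3667 = 0.4107.
Steady-state error to a unit step: e_ss = 1/(1+K_pos) = 1/1.411 = 0.709.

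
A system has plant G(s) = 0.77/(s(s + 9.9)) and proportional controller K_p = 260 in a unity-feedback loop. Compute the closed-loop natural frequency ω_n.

The closed-loop denominator is s(s+9.9) + 260·0.77 = s² + 9.9s + 200.2.
Matching s² + 2ζω_n s + ω_n²: ω_n = √200.2 = 14.15 rad/s and 2ζω_n = 9.9, so ζ = 9.9/(2·14.15) = 0.35.

ω_n = 14.1 rad/s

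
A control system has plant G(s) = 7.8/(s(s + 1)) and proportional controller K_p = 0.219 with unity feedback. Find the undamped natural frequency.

ω_n = 1.31 rad/s

The closed-loop denominator is s(s+1) + 0.219·7.8 = s² + 1s + 1.708.
Matching s² + 2ζω_n s + ω_n²: ω_n = √1.708 = 1.307 rad/s and 2ζω_n = 1, so ζ = 1/(2·1.307) = 0.383.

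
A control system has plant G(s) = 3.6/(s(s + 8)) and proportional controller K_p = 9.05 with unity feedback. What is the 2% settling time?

T_s ≈ 1 s

Closed-loop characteristic equation: s² + 8s + 32.58 = 0, so ω_n = 5.708 rad/s and ζ = 8/(2·5.708) = 0.7008.
2% settling time T_s ≈ 4/(ζω_n) = 4/4 = 1 s.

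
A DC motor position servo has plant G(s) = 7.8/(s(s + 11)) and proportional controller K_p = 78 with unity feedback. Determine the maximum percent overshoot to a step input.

48.7%

From 1 + K_pG(s) = 0: s² + 11s + 608.4 = 0 ⇒ ω_n = 24.67, ζ = 0.223.
%OS = 100·exp(−πζ/√(1−ζ²)) = 100·exp(−π·0.223/√0.9503) = 48.7%.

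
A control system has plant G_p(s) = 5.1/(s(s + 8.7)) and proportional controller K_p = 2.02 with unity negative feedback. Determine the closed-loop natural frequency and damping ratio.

ω_n = 3.21 rad/s, ζ = 1.36

1 + K_p·G_p(s) = 0 gives s² + 8.7s + 10.3 = 0.
Matching s² + 2ζω_n s + ω_n²: ω_n = √10.3 = 3.21 rad/s and 2ζω_n = 8.7, so ζ = 8.7/(2·3.21) = 1.36.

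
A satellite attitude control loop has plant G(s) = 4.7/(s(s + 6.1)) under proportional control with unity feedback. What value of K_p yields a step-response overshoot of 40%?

K_p = 25.2

From %OS = 100·exp(−πζ/√(1−ζ²)) = 40%, ζ = −ln(0.4)/√(π²+ln²(0.4)) = 0.28.
Characteristic equation s² + 6.1s + 4.7K_p = 0 gives ζ = 6.1/(2√(4.7K_p)).
Setting ζ = 0.28: √(4.7K_p) = 6.1/(2·0.28) = 10.89, so K_p = 118.7/4.7 = 25.2.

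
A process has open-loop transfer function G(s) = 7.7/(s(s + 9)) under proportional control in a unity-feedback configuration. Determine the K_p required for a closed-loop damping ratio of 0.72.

Closed-loop characteristic equation: s² + 9s + K_p·7.7 = 0.
So ω_n = √(7.7K_p) and 2ζω_n = 9, giving ζ = 9/(2√(7.7K_p)).
Setting ζ = 0.72: √(7.7K_p) = 9/(2·0.72) = 6.25, so K_p = 39.06/7.7 = 5.07.

K_p = 5.07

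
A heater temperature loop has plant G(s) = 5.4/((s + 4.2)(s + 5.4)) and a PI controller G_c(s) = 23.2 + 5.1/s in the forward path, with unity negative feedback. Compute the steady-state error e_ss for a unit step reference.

0

The open loop G_c(s)G(s) has a pole at the origin (type 1), so the static position error constant is infinite and e_ss = 1/(1+∞) = 0.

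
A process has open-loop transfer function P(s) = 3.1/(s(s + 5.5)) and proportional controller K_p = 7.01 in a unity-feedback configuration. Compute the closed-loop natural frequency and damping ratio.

With unity feedback the closed-loop characteristic equation is s² + 5.5s + 7.01·3.1 = s² + 5.5s + 21.73 = 0.
So ω_n² = 21.73 ⇒ ω_n = 4.662 rad/s, and ζ = 5.5/(2ω_n) = 0.59.

ω_n = 4.66 rad/s, ζ = 0.59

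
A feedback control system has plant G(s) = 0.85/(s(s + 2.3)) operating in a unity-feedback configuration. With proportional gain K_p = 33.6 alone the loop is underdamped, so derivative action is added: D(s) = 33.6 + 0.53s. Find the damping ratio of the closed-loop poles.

Forward path: (33.6 + 0.53s)·0.85/(s(s+2.3)). The closed-loop characteristic equation is s² + (2.3 + 0.85·0.53)s + 0.85·33.6 = 0.
That is s² + 2.75s + 28.56 = 0, so ω_n = 5.344 rad/s and ζ = 2.75/(2·5.344) = 0.2573.

ζ = 0.257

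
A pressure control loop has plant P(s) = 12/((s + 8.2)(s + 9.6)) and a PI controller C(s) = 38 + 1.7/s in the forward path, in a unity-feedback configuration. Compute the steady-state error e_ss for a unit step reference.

0

The open loop C(s)P(s) has a pole at the origin (type 1), so the static position error constant is infinite and e_ss = 1/(1+∞) = 0.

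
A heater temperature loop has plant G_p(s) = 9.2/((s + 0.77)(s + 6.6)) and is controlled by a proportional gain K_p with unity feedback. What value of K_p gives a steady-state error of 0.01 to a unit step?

K_p = 54.7

The loop is type 0, so e_ss(step) = 1/(1 + K_pos) with K_pos = K_p·G_p(0).
G_p(0) = 1.81. Require 1/(1 + K_p·1.81) = 0.01, so 1 + 1.81·K_p = 100.
K_p = (100 − 1)/1.81 = 54.7.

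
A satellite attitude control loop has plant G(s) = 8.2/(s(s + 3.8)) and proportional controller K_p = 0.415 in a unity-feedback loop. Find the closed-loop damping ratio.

With unity feedback the closed-loop characteristic equation is s² + 3.8s + 0.415·8.2 = s² + 3.8s + 3.403 = 0.
So ω_n² = 3.403 ⇒ ω_n = 1.845 rad/s, and ζ = 3.8/(2ω_n) = 1.03.

ζ = 1.03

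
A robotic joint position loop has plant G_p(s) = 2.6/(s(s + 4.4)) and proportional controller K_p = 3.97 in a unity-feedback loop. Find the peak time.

T_p = 1.34 s

The closed-loop denominator s² + 4.4s + 10.32 gives ω_n = √10.32 = 3.213 and ζ = 4.4/(2ω_n) = 0.6848.
Damped frequency ω_d = ω_n√(1−ζ²) = 2.341 rad/s, so peak time T_p = π/ω_d = 1.34 s.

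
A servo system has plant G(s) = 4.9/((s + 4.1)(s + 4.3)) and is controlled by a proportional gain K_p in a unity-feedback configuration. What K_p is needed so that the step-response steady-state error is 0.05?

K_p = 68.4

For a type-0 loop with proportional control, e_ss = 1/(1 + K_p·G(0)).
G(0) = 0.2779. Require 1/(1 + K_p·0.2779) = 0.05, so 1 + 0.2779·K_p = 20.
K_p = (20 − 1)/0.2779 = 68.4.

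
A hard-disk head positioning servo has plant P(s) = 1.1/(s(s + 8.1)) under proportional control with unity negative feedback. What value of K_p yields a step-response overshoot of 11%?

K_p = 45.1

From %OS = 100·exp(−πζ/√(1−ζ²)) = 11%, ζ = −ln(0.11)/√(π²+ln²(0.11)) = 0.5749.
Characteristic equation s² + 8.1s + 1.1K_p = 0 gives ζ = 8.1/(2√(1.1K_p)).
Setting ζ = 0.5749: √(1.1K_p) = 8.1/(2·0.5749) = 7.045, so K_p = 49.63/1.1 = 45.1.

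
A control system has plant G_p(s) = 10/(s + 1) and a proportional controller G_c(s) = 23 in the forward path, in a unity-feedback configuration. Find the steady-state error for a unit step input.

The loop is type 0. Static position error constant K_pos = G_c(0)·G_p(0) = 23·10 = 230.
Steady-state error to a unit step: e_ss = 1/(1+K_pos) = 1/231 = 0.00433.

0.00433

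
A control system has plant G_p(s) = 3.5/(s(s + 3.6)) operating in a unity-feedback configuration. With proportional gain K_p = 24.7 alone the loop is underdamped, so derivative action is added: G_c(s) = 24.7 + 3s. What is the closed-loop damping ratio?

ζ = 0.758

Forward path: (24.7 + 3s)·3.5/(s(s+3.6)). The closed-loop characteristic equation is s² + (3.6 + 3.5·3)s + 3.5·24.7 = 0.
That is s² + 14.1s + 86.45 = 0, so ω_n = 9.298 rad/s and ζ = 14.1/(2·9.298) = 0.7582.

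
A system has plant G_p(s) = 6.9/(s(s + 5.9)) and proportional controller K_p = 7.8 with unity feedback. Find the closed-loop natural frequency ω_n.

The closed-loop denominator is s(s+5.9) + 7.8·6.9 = s² + 5.9s + 53.82.
Matching s² + 2ζω_n s + ω_n²: ω_n = √53.82 = 7.336 rad/s and 2ζω_n = 5.9, so ζ = 5.9/(2·7.336) = 0.402.

ω_n = 7.34 rad/s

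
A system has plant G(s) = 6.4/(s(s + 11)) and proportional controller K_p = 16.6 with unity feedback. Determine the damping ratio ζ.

The closed-loop denominator is s(s+11) + 16.6·6.4 = s² + 11s + 106.2.
Matching s² + 2ζω_n s + ω_n²: ω_n = √106.2 = 10.31 rad/s and 2ζω_n = 11, so ζ = 11/(2·10.31) = 0.534.

ζ = 0.534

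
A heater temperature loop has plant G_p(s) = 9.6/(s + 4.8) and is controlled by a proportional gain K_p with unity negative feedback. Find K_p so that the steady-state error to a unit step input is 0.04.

Steady-state error for a unit step on this type-0 loop is 1/(1 + K_p·G_p(0)).
G_p(0) = 2. Require 1/(1 + K_p·2) = 0.04, so 1 + 2·K_p = 25.
K_p = (25 − 1)/2 = 12.

K_p = 12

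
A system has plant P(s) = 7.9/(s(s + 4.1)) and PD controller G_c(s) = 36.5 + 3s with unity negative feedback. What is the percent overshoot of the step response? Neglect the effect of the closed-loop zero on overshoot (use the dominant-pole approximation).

Forward path: (36.5 + 3s)·7.9/(s(s+4.1)). The closed-loop characteristic equation is s² + (4.1 + 7.9·3)s + 7.9·36.5 = 0.
That is s² + 27.8s + 288.4 = 0, so ω_n = 16.98 rad/s and ζ = 27.8/(2·16.98) = 0.8186.
%OS = 100·exp(−πζ/√(1−ζ²)) = 1.14%.

1.14%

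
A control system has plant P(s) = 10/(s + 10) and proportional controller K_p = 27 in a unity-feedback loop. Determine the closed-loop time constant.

τ = 0.00357 s

Closed-loop transfer function: T(s) = K_p·P(s)/(1 + K_p·P(s)) = 270/(s + 10 + 270) = 270/(s + 280).
Time constant τ = 1/280 = 0.00357 s.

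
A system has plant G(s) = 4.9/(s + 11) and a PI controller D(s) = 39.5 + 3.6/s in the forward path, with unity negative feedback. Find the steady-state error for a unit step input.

The open loop D(s)G(s) has a pole at the origin (type 1), so the static position error constant is infinite and e_ss = 1/(1+∞) = 0.

0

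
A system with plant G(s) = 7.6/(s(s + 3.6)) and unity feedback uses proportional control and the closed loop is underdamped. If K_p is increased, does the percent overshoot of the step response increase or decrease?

increase

ζ = 3.6/(2√(7.6K_p)) decreases as K_p grows; lower damping means more overshoot.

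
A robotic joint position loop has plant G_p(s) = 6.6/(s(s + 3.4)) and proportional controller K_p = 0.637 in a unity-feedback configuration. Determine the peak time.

T_p = 2.74 s

From 1 + K_pG_p(s) = 0: s² + 3.4s + 4.204 = 0 ⇒ ω_n = 2.05, ζ = 0.8291.
Damped frequency ω_d = ω_n√(1−ζ²) = 1.146 rad/s, so peak time T_p = π/ω_d = 2.74 s.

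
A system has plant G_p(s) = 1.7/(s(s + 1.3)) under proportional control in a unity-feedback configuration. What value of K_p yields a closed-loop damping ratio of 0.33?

Closed-loop characteristic equation: s² + 1.3s + K_p·1.7 = 0.
So ω_n = √(1.7K_p) and 2ζω_n = 1.3, giving ζ = 1.3/(2√(1.7K_p)).
Setting ζ = 0.33: √(1.7K_p) = 1.3/(2·0.33) = 1.97, so K_p = 3.88/1.7 = 2.28.

K_p = 2.28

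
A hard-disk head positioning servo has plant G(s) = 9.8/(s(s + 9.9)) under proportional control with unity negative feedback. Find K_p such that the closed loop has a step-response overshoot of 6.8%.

K_p = 5.91

From %OS = 100·exp(−πζ/√(1−ζ²)) = 6.8%, ζ = −ln(0.068)/√(π²+ln²(0.068)) = 0.6502.
Characteristic equation s² + 9.9s + 9.8K_p = 0 gives ζ = 9.9/(2√(9.8K_p)).
Setting ζ = 0.6502: √(9.8K_p) = 9.9/(2·0.6502) = 7.614, so K_p = 57.97/9.8 = 5.91.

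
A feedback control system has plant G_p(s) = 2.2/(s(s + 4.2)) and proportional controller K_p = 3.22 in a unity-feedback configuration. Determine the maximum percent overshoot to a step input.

1.77%

Closed-loop characteristic equation: s² + 4.2s + 7.084 = 0, so ω_n = 2.662 rad/s and ζ = 4.2/(2·2.662) = 0.789.
%OS = 100·exp(−πζ/√(1−ζ²)) = 100·exp(−π·0.789/√0.3775) = 1.77%.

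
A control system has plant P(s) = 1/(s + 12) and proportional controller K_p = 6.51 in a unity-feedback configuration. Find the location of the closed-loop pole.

Closed-loop transfer function: T(s) = K_p·P(s)/(1 + K_p·P(s)) = 6.51/(s + 12 + 6.51) = 6.51/(s + 18.51).
The closed-loop pole is at s = −18.51.

s = -18.51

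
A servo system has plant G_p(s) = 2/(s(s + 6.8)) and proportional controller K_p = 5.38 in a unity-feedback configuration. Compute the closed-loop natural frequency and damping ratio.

The closed-loop denominator is s(s+6.8) + 5.38·2 = s² + 6.8s + 10.76.
So ω_n² = 10.76 ⇒ ω_n = 3.28 rad/s, and ζ = 6.8/(2ω_n) = 1.04.

ω_n = 3.28 rad/s, ζ = 1.04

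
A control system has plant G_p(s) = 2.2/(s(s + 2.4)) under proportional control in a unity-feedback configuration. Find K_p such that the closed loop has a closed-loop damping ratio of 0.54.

K_p = 2.24

Closed-loop characteristic equation: s² + 2.4s + K_p·2.2 = 0.
So ω_n = √(2.2K_p) and 2ζω_n = 2.4, giving ζ = 2.4/(2√(2.2K_p)).
Setting ζ = 0.54: √(2.2K_p) = 2.4/(2·0.54) = 2.222, so K_p = 4.938/2.2 = 2.24.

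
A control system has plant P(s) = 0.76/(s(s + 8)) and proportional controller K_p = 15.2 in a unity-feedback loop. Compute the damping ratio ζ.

ζ = 1.18

1 + K_p·P(s) = 0 gives s² + 8s + 11.55 = 0.
So ω_n² = 11.55 ⇒ ω_n = 3.399 rad/s, and ζ = 8/(2ω_n) = 1.18.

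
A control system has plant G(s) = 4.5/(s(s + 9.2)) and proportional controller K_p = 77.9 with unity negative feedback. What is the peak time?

From 1 + K_pG(s) = 0: s² + 9.2s + 350.6 = 0 ⇒ ω_n = 18.72, ζ = 0.2457.
Damped frequency ω_d = ω_n√(1−ζ²) = 18.15 rad/s, so peak time T_p = π/ω_d = 0.173 s.

T_p = 0.173 s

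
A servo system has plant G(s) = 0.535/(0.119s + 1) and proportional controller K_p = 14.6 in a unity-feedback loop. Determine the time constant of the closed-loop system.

τ = 0.0135 s

Closed loop: T(s) = K_p·G/(1+K_p·G) = 7.811/(0.119s + 1 + 7.811), with pole at s = −(1 + 7.811)/0.119 = −74.04.
Closed-loop time constant τ = 1/74.04 = 0.0135 s.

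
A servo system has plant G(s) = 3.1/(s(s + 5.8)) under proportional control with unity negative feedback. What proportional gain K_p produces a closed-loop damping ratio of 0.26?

K_p = 40.1

Closed-loop characteristic equation: s² + 5.8s + K_p·3.1 = 0.
So ω_n = √(3.1K_p) and 2ζω_n = 5.8, giving ζ = 5.8/(2√(3.1K_p)).
Setting ζ = 0.26: √(3.1K_p) = 5.8/(2·0.26) = 11.15, so K_p = 124.4/3.1 = 40.1.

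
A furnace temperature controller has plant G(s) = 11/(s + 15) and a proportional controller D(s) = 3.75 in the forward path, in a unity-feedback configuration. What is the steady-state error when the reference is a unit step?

The loop is type 0. Static position error constant K_pos = D(0)·G(0) = 3.75·0.7333 = 2.75.
Steady-state error to a unit step: e_ss = 1/(1+K_pos) = 1/3.75 = 0.267.

0.267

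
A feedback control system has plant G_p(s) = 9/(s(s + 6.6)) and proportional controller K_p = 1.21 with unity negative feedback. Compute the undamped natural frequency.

With unity feedback the closed-loop characteristic equation is s² + 6.6s + 1.21·9 = s² + 6.6s + 10.89 = 0.
So ω_n² = 10.89 ⇒ ω_n = 3.3 rad/s, and ζ = 6.6/(2ω_n) = 1.

ω_n = 3.3 rad/s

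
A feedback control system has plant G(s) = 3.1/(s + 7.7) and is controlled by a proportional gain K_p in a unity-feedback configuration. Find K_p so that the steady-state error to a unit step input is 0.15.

Steady-state error for a unit step on this type-0 loop is 1/(1 + K_p·G(0)).
G(0) = 0.4026. Require 1/(1 + K_p·0.4026) = 0.15, so 1 + 0.4026·K_p = 6.667.
K_p = (6.667 − 1)/0.4026 = 14.1.

K_p = 14.1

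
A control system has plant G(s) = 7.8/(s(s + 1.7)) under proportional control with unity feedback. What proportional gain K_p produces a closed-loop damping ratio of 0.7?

Closed-loop characteristic equation: s² + 1.7s + K_p·7.8 = 0.
So ω_n = √(7.8K_p) and 2ζω_n = 1.7, giving ζ = 1.7/(2√(7.8K_p)).
Setting ζ = 0.7: √(7.8K_p) = 1.7/(2·0.7) = 1.214, so K_p = 1.474/7.8 = 0.189.

K_p = 0.189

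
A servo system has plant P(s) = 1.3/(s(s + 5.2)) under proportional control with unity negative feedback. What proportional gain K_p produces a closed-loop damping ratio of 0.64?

Closed-loop characteristic equation: s² + 5.2s + K_p·1.3 = 0.
So ω_n = √(1.3K_p) and 2ζω_n = 5.2, giving ζ = 5.2/(2√(1.3K_p)).
Setting ζ = 0.64: √(1.3K_p) = 5.2/(2·0.64) = 4.062, so K_p = 16.5/1.3 = 12.7.

K_p = 12.7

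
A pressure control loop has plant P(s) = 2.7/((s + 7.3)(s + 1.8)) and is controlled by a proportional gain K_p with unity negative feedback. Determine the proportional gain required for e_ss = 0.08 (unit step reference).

K_p = 56

The loop is type 0, so e_ss(step) = 1/(1 + K_pos) with K_pos = K_p·P(0).
P(0) = 0.2055. Require 1/(1 + K_p·0.2055) = 0.08, so 1 + 0.2055·K_p = 12.5.
K_p = (12.5 − 1)/0.2055 = 56.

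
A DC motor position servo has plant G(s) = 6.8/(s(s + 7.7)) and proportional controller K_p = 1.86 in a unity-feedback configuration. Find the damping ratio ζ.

1 + K_p·G(s) = 0 gives s² + 7.7s + 12.65 = 0.
So ω_n² = 12.65 ⇒ ω_n = 3.556 rad/s, and ζ = 7.7/(2ω_n) = 1.08.

ζ = 1.08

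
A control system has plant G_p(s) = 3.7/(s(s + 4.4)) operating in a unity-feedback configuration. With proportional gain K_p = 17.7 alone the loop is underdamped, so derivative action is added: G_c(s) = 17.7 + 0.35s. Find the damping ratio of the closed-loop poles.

Forward path: (17.7 + 0.35s)·3.7/(s(s+4.4)). The closed-loop characteristic equation is s² + (4.4 + 3.7·0.35)s + 3.7·17.7 = 0.
That is s² + 5.695s + 65.49 = 0, so ω_n = 8.093 rad/s and ζ = 5.695/(2·8.093) = 0.3519.

ζ = 0.352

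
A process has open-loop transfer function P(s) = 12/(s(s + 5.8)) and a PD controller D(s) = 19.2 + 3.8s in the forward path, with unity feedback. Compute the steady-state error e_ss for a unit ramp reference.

The loop has one pole at the origin (type 1). Velocity error constant K_v = lim_{s→0} s·D(s)P(s) = 19.2·12/5.8 = 39.72.
Steady-state error to a unit ramp: e_ss = 1/K_v = 0.0252.

0.0252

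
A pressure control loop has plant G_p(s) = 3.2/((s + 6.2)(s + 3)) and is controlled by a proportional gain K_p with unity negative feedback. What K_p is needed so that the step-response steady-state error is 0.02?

For a type-0 loop with proportional control, e_ss = 1/(1 + K_p·G_p(0)).
G_p(0) = 0.172. Require 1/(1 + K_p·0.172) = 0.02, so 1 + 0.172·K_p = 50.
K_p = (50 − 1)/0.172 = 285.

K_p = 285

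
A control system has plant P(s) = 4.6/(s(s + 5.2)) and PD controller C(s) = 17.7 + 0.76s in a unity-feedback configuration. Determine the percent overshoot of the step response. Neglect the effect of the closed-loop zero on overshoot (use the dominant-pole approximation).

17.8%

Forward path: (17.7 + 0.76s)·4.6/(s(s+5.2)). The closed-loop characteristic equation is s² + (5.2 + 4.6·0.76)s + 4.6·17.7 = 0.
That is s² + 8.696s + 81.42 = 0, so ω_n = 9.023 rad/s and ζ = 8.696/(2·9.023) = 0.4819.
%OS = 100·exp(−πζ/√(1−ζ²)) = 17.8%.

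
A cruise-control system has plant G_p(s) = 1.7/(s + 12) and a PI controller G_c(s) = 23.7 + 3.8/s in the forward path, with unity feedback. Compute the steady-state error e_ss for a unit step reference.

The open loop G_c(s)G_p(s) has a pole at the origin (type 1), so the static position error constant is infinite and e_ss = 1/(1+∞) = 0.

0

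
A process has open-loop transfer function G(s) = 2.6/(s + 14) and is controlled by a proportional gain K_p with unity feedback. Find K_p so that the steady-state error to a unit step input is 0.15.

K_p = 30.5

The loop is type 0, so e_ss(step) = 1/(1 + K_pos) with K_pos = K_p·G(0).
G(0) = 0.1857. Require 1/(1 + K_p·0.1857) = 0.15, so 1 + 0.1857·K_p = 6.667.
K_p = (6.667 − 1)/0.1857 = 30.5.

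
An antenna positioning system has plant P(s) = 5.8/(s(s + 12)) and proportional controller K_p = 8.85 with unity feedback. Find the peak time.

From 1 + K_pP(s) = 0: s² + 12s + 51.33 = 0 ⇒ ω_n = 7.164, ζ = 0.8375.
Damped frequency ω_d = ω_n√(1−ζ²) = 3.915 rad/s, so peak time T_p = π/ω_d = 0.802 s.

T_p = 0.802 s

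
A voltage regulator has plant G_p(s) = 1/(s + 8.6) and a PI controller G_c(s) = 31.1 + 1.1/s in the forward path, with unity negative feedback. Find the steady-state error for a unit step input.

The open loop G_c(s)G_p(s) has a pole at the origin (type 1), so the static position error constant is infinite and e_ss = 1/(1+∞) = 0.

0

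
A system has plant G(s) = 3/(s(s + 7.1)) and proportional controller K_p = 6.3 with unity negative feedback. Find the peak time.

Closed-loop characteristic equation: s² + 7.1s + 18.9 = 0, so ω_n = 4.347 rad/s and ζ = 7.1/(2·4.347) = 0.8166.
Damped frequency ω_d = ω_n√(1−ζ²) = 2.509 rad/s, so peak time T_p = π/ω_d = 1.25 s.

T_p = 1.25 s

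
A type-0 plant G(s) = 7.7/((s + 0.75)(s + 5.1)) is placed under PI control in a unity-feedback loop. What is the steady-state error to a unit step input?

0

The PI controller's integrator makes the forward path type 1, so e_ss to a step is zero.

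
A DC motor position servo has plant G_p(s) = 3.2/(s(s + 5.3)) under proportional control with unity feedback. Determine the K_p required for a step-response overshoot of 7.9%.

K_p = 5.56

From %OS = 100·exp(−πζ/√(1−ζ²)) = 7.9%, ζ = −ln(0.079)/√(π²+ln²(0.079)) = 0.6285.
Characteristic equation s² + 5.3s + 3.2K_p = 0 gives ζ = 5.3/(2√(3.2K_p)).
Setting ζ = 0.6285: √(3.2K_p) = 5.3/(2·0.6285) = 4.217, so K_p = 17.78/3.2 = 5.56.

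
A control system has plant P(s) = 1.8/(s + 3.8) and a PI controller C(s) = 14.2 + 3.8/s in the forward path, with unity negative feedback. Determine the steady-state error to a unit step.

The open loop C(s)P(s) has a pole at the origin (type 1), so the static position error constant is infinite and e_ss = 1/(1+∞) = 0.

0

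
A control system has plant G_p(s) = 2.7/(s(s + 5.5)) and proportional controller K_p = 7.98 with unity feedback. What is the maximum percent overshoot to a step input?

9.92%

Closed-loop characteristic equation: s² + 5.5s + 21.55 = 0, so ω_n = 4.642 rad/s and ζ = 5.5/(2·4.642) = 0.5924.
%OS = 100·exp(−πζ/√(1−ζ²)) = 100·exp(−π·0.5924/√0.649) = 9.92%.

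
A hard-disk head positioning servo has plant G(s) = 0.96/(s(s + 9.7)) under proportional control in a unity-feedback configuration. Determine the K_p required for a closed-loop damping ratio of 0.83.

Closed-loop characteristic equation: s² + 9.7s + K_p·0.96 = 0.
So ω_n = √(0.96K_p) and 2ζω_n = 9.7, giving ζ = 9.7/(2√(0.96K_p)).
Setting ζ = 0.83: √(0.96K_p) = 9.7/(2·0.83) = 5.843, so K_p = 34.15/0.96 = 35.6.

K_p = 35.6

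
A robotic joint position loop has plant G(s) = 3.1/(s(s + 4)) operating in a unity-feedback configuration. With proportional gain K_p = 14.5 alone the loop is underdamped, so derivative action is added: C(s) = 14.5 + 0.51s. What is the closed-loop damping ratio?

ζ = 0.416

Forward path: (14.5 + 0.51s)·3.1/(s(s+4)). The closed-loop characteristic equation is s² + (4 + 3.1·0.51)s + 3.1·14.5 = 0.
That is s² + 5.581s + 44.95 = 0, so ω_n = 6.704 rad/s and ζ = 5.581/(2·6.704) = 0.4162.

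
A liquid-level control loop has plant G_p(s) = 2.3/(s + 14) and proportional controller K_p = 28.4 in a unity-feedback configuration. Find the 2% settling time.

Closed-loop transfer function: T(s) = K_p·G_p(s)/(1 + K_p·G_p(s)) = 65.32/(s + 14 + 65.32) = 65.32/(s + 79.32).
Time constant τ = 1/79.32 = 0.01261 s, so the 2% settling time is about 4τ = 0.0504 s.

T_s ≈ 0.0504 s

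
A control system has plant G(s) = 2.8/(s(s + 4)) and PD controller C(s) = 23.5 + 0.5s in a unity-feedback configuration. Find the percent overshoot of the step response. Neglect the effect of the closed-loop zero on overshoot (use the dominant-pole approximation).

33%

Forward path: (23.5 + 0.5s)·2.8/(s(s+4)). The closed-loop characteristic equation is s² + (4 + 2.8·0.5)s + 2.8·23.5 = 0.
That is s² + 5.4s + 65.8 = 0, so ω_n = 8.112 rad/s and ζ = 5.4/(2·8.112) = 0.3329.
%OS = 100·exp(−πζ/√(1−ζ²)) = 33%.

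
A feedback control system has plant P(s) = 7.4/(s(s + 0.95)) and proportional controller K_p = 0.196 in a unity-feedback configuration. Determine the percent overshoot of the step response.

26%

Closed-loop characteristic equation: s² + 0.95s + 1.45 = 0, so ω_n = 1.204 rad/s and ζ = 0.95/(2·1.204) = 0.3944.
%OS = 100·exp(−πζ/√(1−ζ²)) = 100·exp(−π·0.3944/√0.8444) = 26%.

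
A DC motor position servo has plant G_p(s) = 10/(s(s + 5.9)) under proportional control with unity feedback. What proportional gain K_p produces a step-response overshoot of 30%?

From %OS = 100·exp(−πζ/√(1−ζ²)) = 30%, ζ = −ln(0.3)/√(π²+ln²(0.3)) = 0.3579.
Characteristic equation s² + 5.9s + 10K_p = 0 gives ζ = 5.9/(2√(10K_p)).
Setting ζ = 0.3579: √(10K_p) = 5.9/(2·0.3579) = 8.244, so K_p = 67.96/10 = 6.8.

K_p = 6.8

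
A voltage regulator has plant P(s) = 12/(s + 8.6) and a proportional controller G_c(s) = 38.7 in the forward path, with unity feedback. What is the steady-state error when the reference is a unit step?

The loop is type 0. Static position error constant K_pos = G_c(0)·P(0) = 38.7·1.395 = 54.
Steady-state error to a unit step: e_ss = 1/(1+K_pos) = 1/55 = 0.0182.

0.0182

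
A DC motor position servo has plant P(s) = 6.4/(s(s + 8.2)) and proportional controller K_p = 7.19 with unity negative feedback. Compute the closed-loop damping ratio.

With unity feedback the closed-loop characteristic equation is s² + 8.2s + 7.19·6.4 = s² + 8.2s + 46.02 = 0.
So ω_n² = 46.02 ⇒ ω_n = 6.784 rad/s, and ζ = 8.2/(2ω_n) = 0.604.

ζ = 0.604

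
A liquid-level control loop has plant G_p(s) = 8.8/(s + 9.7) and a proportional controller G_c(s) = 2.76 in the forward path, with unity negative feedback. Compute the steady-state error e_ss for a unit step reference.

0.285

The loop is type 0. Static position error constant K_pos = G_c(0)·G_p(0) = 2.76·0.9072 = 2.504.
Steady-state error to a unit step: e_ss = 1/(1+K_pos) = 1/3.504 = 0.285.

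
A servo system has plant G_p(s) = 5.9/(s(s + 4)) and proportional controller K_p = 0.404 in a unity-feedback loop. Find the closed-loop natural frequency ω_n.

With unity feedback the closed-loop characteristic equation is s² + 4s + 0.404·5.9 = s² + 4s + 2.384 = 0.
Matching s² + 2ζω_n s + ω_n²: ω_n = √2.384 = 1.544 rad/s and 2ζω_n = 4, so ζ = 4/(2·1.544) = 1.3.

ω_n = 1.54 rad/s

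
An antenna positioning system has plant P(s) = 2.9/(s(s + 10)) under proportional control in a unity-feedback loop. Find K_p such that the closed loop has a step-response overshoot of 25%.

From %OS = 100·exp(−πζ/√(1−ζ²)) = 25%, ζ = −ln(0.25)/√(π²+ln²(0.25)) = 0.4037.
Characteristic equation s² + 10s + 2.9K_p = 0 gives ζ = 10/(2√(2.9K_p)).
Setting ζ = 0.4037: √(2.9K_p) = 10/(2·0.4037) = 12.39, so K_p = 153.4/2.9 = 52.9.

K_p = 52.9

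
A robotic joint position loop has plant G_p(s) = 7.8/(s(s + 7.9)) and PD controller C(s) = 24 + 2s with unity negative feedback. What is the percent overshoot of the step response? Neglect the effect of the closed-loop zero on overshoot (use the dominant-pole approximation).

Forward path: (24 + 2s)·7.8/(s(s+7.9)). The closed-loop characteristic equation is s² + (7.9 + 7.8·2)s + 7.8·24 = 0.
That is s² + 23.5s + 187.2 = 0, so ω_n = 13.68 rad/s and ζ = 23.5/(2·13.68) = 0.8588.
%OS = 100·exp(−πζ/√(1−ζ²)) = 0.516%.

0.516%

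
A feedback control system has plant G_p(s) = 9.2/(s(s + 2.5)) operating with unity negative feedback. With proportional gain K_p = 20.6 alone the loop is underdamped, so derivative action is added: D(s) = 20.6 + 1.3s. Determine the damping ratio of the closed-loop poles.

ζ = 0.525

Forward path: (20.6 + 1.3s)·9.2/(s(s+2.5)). The closed-loop characteristic equation is s² + (2.5 + 9.2·1.3)s + 9.2·20.6 = 0.
That is s² + 14.46s + 189.5 = 0, so ω_n = 13.77 rad/s and ζ = 14.46/(2·13.77) = 0.5252.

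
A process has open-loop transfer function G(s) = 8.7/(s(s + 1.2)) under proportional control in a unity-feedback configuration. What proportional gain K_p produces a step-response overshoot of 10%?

K_p = 0.118

From %OS = 100·exp(−πζ/√(1−ζ²)) = 10%, ζ = −ln(0.1)/√(π²+ln²(0.1)) = 0.5912.
Characteristic equation s² + 1.2s + 8.7K_p = 0 gives ζ = 1.2/(2√(8.7K_p)).
Setting ζ = 0.5912: √(8.7K_p) = 1.2/(2·0.5912) = 1.015, so K_p = 1.03/8.7 = 0.118.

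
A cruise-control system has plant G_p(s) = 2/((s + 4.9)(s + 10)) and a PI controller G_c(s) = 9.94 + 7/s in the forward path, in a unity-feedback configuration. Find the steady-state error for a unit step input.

0

The open loop G_c(s)G_p(s) has a pole at the origin (type 1), so the static position error constant is infinite and e_ss = 1/(1+∞) = 0.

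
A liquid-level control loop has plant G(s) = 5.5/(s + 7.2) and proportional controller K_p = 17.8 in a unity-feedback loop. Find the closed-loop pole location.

s = -105.1

Closed-loop transfer function: T(s) = K_p·G(s)/(1 + K_p·G(s)) = 97.9/(s + 7.2 + 97.9) = 97.9/(s + 105.1).
The closed-loop pole is at s = −105.1.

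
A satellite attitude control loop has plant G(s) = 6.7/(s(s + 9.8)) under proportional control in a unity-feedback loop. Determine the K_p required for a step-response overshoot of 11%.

From %OS = 100·exp(−πζ/√(1−ζ²)) = 11%, ζ = −ln(0.11)/√(π²+ln²(0.11)) = 0.5749.
Characteristic equation s² + 9.8s + 6.7K_p = 0 gives ζ = 9.8/(2√(6.7K_p)).
Setting ζ = 0.5749: √(6.7K_p) = 9.8/(2·0.5749) = 8.523, so K_p = 72.65/6.7 = 10.8.

K_p = 10.8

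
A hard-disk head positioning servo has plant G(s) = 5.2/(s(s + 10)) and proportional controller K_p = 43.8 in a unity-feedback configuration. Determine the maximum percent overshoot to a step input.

From 1 + K_pG(s) = 0: s² + 10s + 227.8 = 0 ⇒ ω_n = 15.09, ζ = 0.3313.
%OS = 100·exp(−πζ/√(1−ζ²)) = 100·exp(−π·0.3313/√0.8902) = 33.2%.

33.2%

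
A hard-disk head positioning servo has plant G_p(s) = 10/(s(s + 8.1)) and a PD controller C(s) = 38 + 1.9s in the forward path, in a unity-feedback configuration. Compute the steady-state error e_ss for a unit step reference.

The open loop C(s)G_p(s) has a pole at the origin (type 1), so the static position error constant is infinite and e_ss = 1/(1+∞) = 0.

0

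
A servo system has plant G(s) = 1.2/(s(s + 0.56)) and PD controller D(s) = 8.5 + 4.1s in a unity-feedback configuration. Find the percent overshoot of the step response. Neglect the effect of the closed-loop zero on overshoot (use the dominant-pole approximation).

Forward path: (8.5 + 4.1s)·1.2/(s(s+0.56)). The closed-loop characteristic equation is s² + (0.56 + 1.2·4.1)s + 1.2·8.5 = 0.
That is s² + 5.48s + 10.2 = 0, so ω_n = 3.194 rad/s and ζ = 5.48/(2·3.194) = 0.8579.
%OS = 100·exp(−πζ/√(1−ζ²)) = 0.527%.

0.527%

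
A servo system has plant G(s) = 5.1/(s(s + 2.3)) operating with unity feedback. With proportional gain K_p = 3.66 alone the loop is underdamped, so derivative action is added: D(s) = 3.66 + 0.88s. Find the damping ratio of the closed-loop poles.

ζ = 0.786

Forward path: (3.66 + 0.88s)·5.1/(s(s+2.3)). The closed-loop characteristic equation is s² + (2.3 + 5.1·0.88)s + 5.1·3.66 = 0.
That is s² + 6.788s + 18.67 = 0, so ω_n = 4.32 rad/s and ζ = 6.788/(2·4.32) = 0.7856.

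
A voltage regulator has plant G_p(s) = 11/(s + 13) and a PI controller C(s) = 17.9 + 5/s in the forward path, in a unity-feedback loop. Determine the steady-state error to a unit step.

The open loop C(s)G_p(s) has a pole at the origin (type 1), so the static position error constant is infinite and e_ss = 1/(1+∞) = 0.

0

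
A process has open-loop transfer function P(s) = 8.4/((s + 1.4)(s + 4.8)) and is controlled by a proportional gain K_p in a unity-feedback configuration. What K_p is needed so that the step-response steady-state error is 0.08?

For a type-0 loop with proportional control, e_ss = 1/(1 + K_p·P(0)).
P(0) = 1.25. Require 1/(1 + K_p·1.25) = 0.08, so 1 + 1.25·K_p = 12.5.
K_p = (12.5 − 1)/1.25 = 9.2.

K_p = 9.2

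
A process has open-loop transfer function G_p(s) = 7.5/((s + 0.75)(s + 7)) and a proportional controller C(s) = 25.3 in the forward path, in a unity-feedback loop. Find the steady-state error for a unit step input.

0.0269

The loop is type 0. Static position error constant K_pos = C(0)·G_p(0) = 25.3·1.429 = 36.14.
Steady-state error to a unit step: e_ss = 1/(1+K_pos) = 1/37.14 = 0.0269.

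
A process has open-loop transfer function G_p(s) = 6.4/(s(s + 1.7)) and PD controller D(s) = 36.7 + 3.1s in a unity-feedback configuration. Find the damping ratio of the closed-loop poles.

ζ = 0.703

Forward path: (36.7 + 3.1s)·6.4/(s(s+1.7)). The closed-loop characteristic equation is s² + (1.7 + 6.4·3.1)s + 6.4·36.7 = 0.
That is s² + 21.54s + 234.9 = 0, so ω_n = 15.33 rad/s and ζ = 21.54/(2·15.33) = 0.7027.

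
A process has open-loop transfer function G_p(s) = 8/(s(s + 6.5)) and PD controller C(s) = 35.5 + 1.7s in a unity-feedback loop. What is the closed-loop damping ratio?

ζ = 0.596

Forward path: (35.5 + 1.7s)·8/(s(s+6.5)). The closed-loop characteristic equation is s² + (6.5 + 8·1.7)s + 8·35.5 = 0.
That is s² + 20.1s + 284 = 0, so ω_n = 16.85 rad/s and ζ = 20.1/(2·16.85) = 0.5964.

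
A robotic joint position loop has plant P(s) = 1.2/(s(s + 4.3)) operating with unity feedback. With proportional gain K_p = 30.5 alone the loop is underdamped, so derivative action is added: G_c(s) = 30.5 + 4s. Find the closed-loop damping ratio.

Forward path: (30.5 + 4s)·1.2/(s(s+4.3)). The closed-loop characteristic equation is s² + (4.3 + 1.2·4)s + 1.2·30.5 = 0.
That is s² + 9.1s + 36.6 = 0, so ω_n = 6.05 rad/s and ζ = 9.1/(2·6.05) = 0.7521.

ζ = 0.752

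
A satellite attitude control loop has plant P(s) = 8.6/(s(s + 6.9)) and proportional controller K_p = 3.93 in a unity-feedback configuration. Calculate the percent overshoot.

The closed-loop denominator s² + 6.9s + 33.8 gives ω_n = √33.8 = 5.814 and ζ = 6.9/(2ω_n) = 0.5934.
%OS = 100·exp(−πζ/√(1−ζ²)) = 100·exp(−π·0.5934/√0.6478) = 9.86%.

9.86%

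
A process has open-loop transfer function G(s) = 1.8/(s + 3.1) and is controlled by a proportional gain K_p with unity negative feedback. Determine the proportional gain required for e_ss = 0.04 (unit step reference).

Steady-state error for a unit step on this type-0 loop is 1/(1 + K_p·G(0)).
G(0) = 0.5806. Require 1/(1 + K_p·0.5806) = 0.04, so 1 + 0.5806·K_p = 25.
K_p = (25 − 1)/0.5806 = 41.3.

K_p = 41.3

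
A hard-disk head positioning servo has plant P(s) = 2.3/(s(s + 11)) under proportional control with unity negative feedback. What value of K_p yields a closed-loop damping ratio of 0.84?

K_p = 18.6

Closed-loop characteristic equation: s² + 11s + K_p·2.3 = 0.
So ω_n = √(2.3K_p) and 2ζω_n = 11, giving ζ = 11/(2√(2.3K_p)).
Setting ζ = 0.84: √(2.3K_p) = 11/(2·0.84) = 6.548, so K_p = 42.87/2.3 = 18.6.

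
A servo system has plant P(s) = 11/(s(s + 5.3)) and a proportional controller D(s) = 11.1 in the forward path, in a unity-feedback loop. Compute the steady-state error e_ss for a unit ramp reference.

0.0434

The loop has one pole at the origin (type 1). Velocity error constant K_v = lim_{s→0} s·D(s)P(s) = 11.1·11/5.3 = 23.04.
Steady-state error to a unit ramp: e_ss = 1/K_v = 0.0434.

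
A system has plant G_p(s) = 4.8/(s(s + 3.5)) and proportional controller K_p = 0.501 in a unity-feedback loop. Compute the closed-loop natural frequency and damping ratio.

1 + K_p·G_p(s) = 0 gives s² + 3.5s + 2.405 = 0.
So ω_n² = 2.405 ⇒ ω_n = 1.551 rad/s, and ζ = 3.5/(2ω_n) = 1.13.

ω_n = 1.55 rad/s, ζ = 1.13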